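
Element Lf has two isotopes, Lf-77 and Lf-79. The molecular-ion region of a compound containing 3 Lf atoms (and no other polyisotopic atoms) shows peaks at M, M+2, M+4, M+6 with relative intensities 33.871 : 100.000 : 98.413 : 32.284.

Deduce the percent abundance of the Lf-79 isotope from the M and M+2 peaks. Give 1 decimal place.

Let p = fractional abundance of Lf-77. I(M+2)/I(M) = [C(3,1)·p^2·(1−p)] / p^3 = 3·(1−p)/p = 100.000/33.871 = 2.9524
(1−p)/p = 2.9524/3 = 0.9841  ⇒  p = 1/(1 + 0.9841) = 0.5040
Lf-77: 50.4%, Lf-79: 49.6%.

49.6%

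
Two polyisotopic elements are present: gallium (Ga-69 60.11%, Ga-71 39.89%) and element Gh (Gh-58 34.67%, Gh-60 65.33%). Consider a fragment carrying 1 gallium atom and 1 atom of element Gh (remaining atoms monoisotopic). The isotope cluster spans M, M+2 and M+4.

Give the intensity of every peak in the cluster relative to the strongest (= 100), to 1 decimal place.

39.2 : 100.0 : 49.1

Gallium pattern (n=1): 0.6011 : 0.3989
Element Gh pattern (n=1): 0.3467 : 0.6533
Convolve the two distributions (both contribute in 2-u steps):
  M: 0.6011×0.3467 = 0.208401
  M+2: 0.6011×0.6533 + 0.3989×0.3467 = 0.530997
  M+4: 0.3989×0.6533 = 0.260601
Scale to base peak (0.530997) = 100: 39.2 : 100.0 : 49.1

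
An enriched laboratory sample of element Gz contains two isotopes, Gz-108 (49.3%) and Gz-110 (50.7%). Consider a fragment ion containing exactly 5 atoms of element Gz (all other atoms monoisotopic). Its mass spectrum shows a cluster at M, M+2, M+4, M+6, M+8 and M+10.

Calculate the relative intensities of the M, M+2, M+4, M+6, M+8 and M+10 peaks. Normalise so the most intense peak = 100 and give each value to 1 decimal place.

9.2 : 47.3 : 97.2 : 100.0 : 51.4 : 10.6

Each Gz atom is independently Gz-108 (p = 0.493) or Gz-110 (q = 0.507); the cluster is the binomial expansion (p + q)^5.
P(M) = 0.493^5 = 0.029123
P(M+2) = 5 × 0.493^4 × 0.507^1 = 0.149750
P(M+4) = 10 × 0.493^3 × 0.507^2 = 0.308004
P(M+6) = 10 × 0.493^2 × 0.507^3 = 0.316751
P(M+8) = 5 × 0.493^1 × 0.507^4 = 0.162873
P(M+10) = 0.507^5 = 0.033500
The M+6 peak is largest (0.316751); scaling to 100 gives 9.2 : 47.3 : 97.2 : 100.0 : 51.4 : 10.6.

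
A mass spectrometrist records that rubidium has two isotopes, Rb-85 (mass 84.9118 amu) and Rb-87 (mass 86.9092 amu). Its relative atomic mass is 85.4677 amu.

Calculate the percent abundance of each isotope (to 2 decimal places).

Rb-85: 72.17%, Rb-87: 27.83%

Writing the weighted mean with unknown fraction x of Rb-85:
84.9118·x + 86.9092·(1 − x) = 85.4677
(84.9118 − 86.9092)·x = 85.4677 − 86.9092
x = -1.4415 / -1.9974 = 0.72169 → 72.17% Rb-85, 27.83% Rb-87.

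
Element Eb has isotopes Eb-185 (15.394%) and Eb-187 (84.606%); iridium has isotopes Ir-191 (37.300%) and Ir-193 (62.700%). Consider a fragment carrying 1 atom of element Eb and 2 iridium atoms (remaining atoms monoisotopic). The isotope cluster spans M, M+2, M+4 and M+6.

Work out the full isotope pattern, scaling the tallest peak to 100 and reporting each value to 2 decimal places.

4.69 : 41.58 : 100.00 : 72.90

Element Eb pattern (n=1): 0.15394 : 0.84606
Iridium pattern (n=2): 0.139129 : 0.467742 : 0.393129
Convolve the two distributions (both contribute in 2-u steps):
  M: 0.15394×0.139129 = 0.021418
  M+2: 0.15394×0.467742 + 0.84606×0.139129 = 0.189716
  M+4: 0.15394×0.393129 + 0.84606×0.467742 = 0.456256
  M+6: 0.84606×0.393129 = 0.332611
Scale to base peak (0.456256) = 100: 4.69 : 41.58 : 100.00 : 72.90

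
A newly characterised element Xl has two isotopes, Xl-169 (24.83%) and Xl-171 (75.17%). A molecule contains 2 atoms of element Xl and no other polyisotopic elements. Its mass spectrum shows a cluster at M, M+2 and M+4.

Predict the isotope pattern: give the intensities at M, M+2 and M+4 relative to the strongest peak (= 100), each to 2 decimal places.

10.91 : 66.06 : 100.00

The 2 Xl atoms are independent, so intensities follow the terms of (0.2483 + 0.7517)^2.
P(M) = 0.2483^2 = 0.061653
P(M+2) = 2 × 0.2483^1 × 0.7517^1 = 0.373294
P(M+4) = 0.7517^2 = 0.565053
The M+4 peak is largest (0.565053); scaling to 100 gives 10.91 : 66.06 : 100.00.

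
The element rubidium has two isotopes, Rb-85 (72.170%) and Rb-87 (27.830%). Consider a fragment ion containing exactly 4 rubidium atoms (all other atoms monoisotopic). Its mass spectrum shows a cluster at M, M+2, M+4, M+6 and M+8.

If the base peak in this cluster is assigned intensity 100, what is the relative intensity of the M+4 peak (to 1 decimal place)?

(0.72170 + 0.27830)^4 gives M 0.2713, M+2 0.4184, M+4 0.2420, M+6 0.0622, M+8 0.0060; the largest is M+2.
P(M+2) = C(4,1) × 0.72170^3 × 0.27830^1 = 4 × 0.37589809 × 0.2783 = 0.418450 (base)
P(M+4) = C(4,2) × 0.72170^2 × 0.27830^2 = 6 × 0.52085089 × 0.07745089 = 0.242042
Relative intensity = 0.242042 / 0.418450 × 100 = 57.8

57.8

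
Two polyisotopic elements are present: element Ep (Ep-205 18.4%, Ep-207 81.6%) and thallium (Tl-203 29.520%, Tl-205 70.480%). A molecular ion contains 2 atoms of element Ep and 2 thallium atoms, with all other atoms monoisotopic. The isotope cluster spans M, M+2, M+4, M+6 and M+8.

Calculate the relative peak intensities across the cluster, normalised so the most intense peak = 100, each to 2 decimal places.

Element Ep pattern (n=2): 0.033856 : 0.300288 : 0.665856
Thallium pattern (n=2): 0.08714304 : 0.41611392 : 0.49674304
Convolve the two distributions (both contribute in 2-u steps):
  M: 0.033856×0.08714304 = 0.002950
  M+2: 0.033856×0.41611392 + 0.300288×0.08714304 = 0.040256
  M+4: 0.033856×0.49674304 + 0.300288×0.41611392 + 0.665856×0.08714304 = 0.199796
  M+6: 0.300288×0.49674304 + 0.665856×0.41611392 = 0.426238
  M+8: 0.665856×0.49674304 = 0.330759
Scale to base peak (0.426238) = 100: 0.69 : 9.44 : 46.87 : 100.00 : 77.60

0.69 : 9.44 : 46.87 : 100.00 : 77.60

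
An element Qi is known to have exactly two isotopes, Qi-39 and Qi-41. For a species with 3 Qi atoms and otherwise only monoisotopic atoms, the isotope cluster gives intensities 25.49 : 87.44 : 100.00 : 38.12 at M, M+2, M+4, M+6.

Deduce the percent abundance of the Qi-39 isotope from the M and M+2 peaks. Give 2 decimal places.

If p is the fraction of Qi that is Qi-39, then I(M+2)/I(M) = [C(3,1)·p^2·(1−p)] / p^3 = 3·(1−p)/p = 87.44/25.49 = 3.4304
(1−p)/p = 3.4304/3 = 1.1435  ⇒  p = 1/(1 + 1.1435) = 0.4665
Qi-39: 46.65%, Qi-41: 53.35%.

46.65%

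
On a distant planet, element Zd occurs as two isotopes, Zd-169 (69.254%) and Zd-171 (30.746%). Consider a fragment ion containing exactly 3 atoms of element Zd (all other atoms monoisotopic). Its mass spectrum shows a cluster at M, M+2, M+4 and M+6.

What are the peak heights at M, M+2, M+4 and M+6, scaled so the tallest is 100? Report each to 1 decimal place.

75.1 : 100.0 : 44.4 : 6.6

The 3 Zd atoms are independent, so intensities follow the terms of (0.69254 + 0.30746)^3.
P(M) = 0.69254^3 = 0.332150
P(M+2) = 3 × 0.69254^2 × 0.30746^1 = 0.442384
P(M+4) = 3 × 0.69254^1 × 0.30746^2 = 0.196401
P(M+6) = 0.30746^3 = 0.029065
The M+2 peak is largest (0.442384); scaling to 100 gives 75.1 : 100.0 : 44.4 : 6.6.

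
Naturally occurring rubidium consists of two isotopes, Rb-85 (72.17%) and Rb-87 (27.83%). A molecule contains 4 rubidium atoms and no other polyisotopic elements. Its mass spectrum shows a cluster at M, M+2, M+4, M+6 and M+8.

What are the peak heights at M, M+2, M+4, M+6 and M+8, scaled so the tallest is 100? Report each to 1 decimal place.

64.8 : 100.0 : 57.8 : 14.9 : 1.4

Each Rb atom is independently Rb-85 (p = 0.7217) or Rb-87 (q = 0.2783); the cluster is the binomial expansion (p + q)^4.
P(M) = 0.7217^4 = 0.271286
P(M+2) = 4 × 0.7217^3 × 0.2783^1 = 0.418450
P(M+4) = 6 × 0.7217^2 × 0.2783^2 = 0.242042
P(M+6) = 4 × 0.7217^1 × 0.2783^3 = 0.062224
P(M+8) = 0.2783^4 = 0.005999
The M+2 peak is largest (0.418450); scaling to 100 gives 64.8 : 100.0 : 57.8 : 14.9 : 1.4.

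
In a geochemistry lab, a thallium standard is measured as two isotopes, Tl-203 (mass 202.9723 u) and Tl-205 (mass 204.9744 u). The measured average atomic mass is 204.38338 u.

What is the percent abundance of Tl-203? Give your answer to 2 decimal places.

29.52%

Let x be the fractional abundance of Tl-203; then Tl-205 has abundance 1 − x.
202.9723·x + 204.9744·(1 − x) = 204.38338
(202.9723 − 204.9744)·x = 204.38338 − 204.9744
x = -0.59102 / -2.0021 = 0.29520 → 29.52% Tl-203, 70.48% Tl-205.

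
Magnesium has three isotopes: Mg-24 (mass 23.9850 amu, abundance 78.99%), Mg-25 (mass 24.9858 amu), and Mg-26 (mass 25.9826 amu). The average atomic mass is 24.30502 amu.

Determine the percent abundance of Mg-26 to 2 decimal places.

11.01%

The remaining 21.01% is split between Mg-25 (fraction x) and Mg-26 (fraction 0.2101 − x).
Substituting: 24.9858x + 25.9826(0.2101 − x) = 5.3592685
(24.9858 − 25.9826)x = -0.09967576  ⇒  x = 0.10000, y = 0.11010
Mg-25: 10.00%, Mg-26: 11.01%.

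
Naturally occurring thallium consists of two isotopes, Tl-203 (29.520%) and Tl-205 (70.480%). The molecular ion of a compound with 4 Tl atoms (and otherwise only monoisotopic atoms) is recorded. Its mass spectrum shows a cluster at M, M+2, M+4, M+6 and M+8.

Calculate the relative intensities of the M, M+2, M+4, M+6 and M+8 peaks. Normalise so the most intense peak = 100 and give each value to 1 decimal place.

1.8 : 17.5 : 62.8 : 100.0 : 59.7

The 4 Tl atoms are independent, so intensities follow the terms of (0.29520 + 0.70480)^4.
P(M) = 0.29520^4 = 0.007594
P(M+2) = 4 × 0.29520^3 × 0.70480^1 = 0.072523
P(M+4) = 6 × 0.29520^2 × 0.70480^2 = 0.259726
P(M+6) = 4 × 0.29520^1 × 0.70480^3 = 0.413403
P(M+8) = 0.70480^4 = 0.246754
The M+6 peak is largest (0.413403); scaling to 100 gives 1.8 : 17.5 : 62.8 : 100.0 : 59.7.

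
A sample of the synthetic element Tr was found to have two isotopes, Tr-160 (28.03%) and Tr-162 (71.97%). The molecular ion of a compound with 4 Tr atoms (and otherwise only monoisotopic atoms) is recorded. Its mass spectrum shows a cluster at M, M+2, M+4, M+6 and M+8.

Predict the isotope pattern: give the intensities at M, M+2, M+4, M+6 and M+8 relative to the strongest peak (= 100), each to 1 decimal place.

Each Tr atom is independently Tr-160 (p = 0.2803) or Tr-162 (q = 0.7197); the cluster is the binomial expansion (p + q)^4.
P(M) = 0.2803^4 = 0.006173
P(M+2) = 4 × 0.2803^3 × 0.7197^1 = 0.063399
P(M+4) = 6 × 0.2803^2 × 0.7197^2 = 0.244175
P(M+6) = 4 × 0.2803^1 × 0.7197^3 = 0.417963
P(M+8) = 0.7197^4 = 0.268291
The M+6 peak is largest (0.417963); scaling to 100 gives 1.5 : 15.2 : 58.4 : 100.0 : 64.2.

1.5 : 15.2 : 58.4 : 100.0 : 64.2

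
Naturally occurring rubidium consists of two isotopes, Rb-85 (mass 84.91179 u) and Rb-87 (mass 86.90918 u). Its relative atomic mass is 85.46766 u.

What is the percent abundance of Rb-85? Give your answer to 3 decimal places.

72.170%

With x = fraction of Rb-85 (so Rb-87 is 1 − x):
84.91179·x + 86.90918·(1 − x) = 85.46766
(84.91179 − 86.90918)·x = 85.46766 − 86.90918
x = -1.44152 / -1.99739 = 0.72170 → 72.170% Rb-85, 27.830% Rb-87.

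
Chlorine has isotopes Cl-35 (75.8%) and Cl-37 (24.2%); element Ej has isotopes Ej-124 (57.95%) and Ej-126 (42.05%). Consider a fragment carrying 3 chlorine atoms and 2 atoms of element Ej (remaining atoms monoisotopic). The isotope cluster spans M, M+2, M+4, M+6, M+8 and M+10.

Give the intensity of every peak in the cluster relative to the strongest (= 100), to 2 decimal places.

Chlorine pattern (n=3): 0.43551951 : 0.41713346 : 0.13317454 : 0.01417249
Element Ej pattern (n=2): 0.33582025 : 0.4873595 : 0.17682025
Convolve the two distributions (both contribute in 2-u steps):
  M: 0.43551951×0.33582025 = 0.146256
  M+2: 0.43551951×0.4873595 + 0.41713346×0.33582025 = 0.352336
  M+4: 0.43551951×0.17682025 + 0.41713346×0.4873595 + 0.13317454×0.33582025 = 0.325025
  M+6: 0.41713346×0.17682025 + 0.13317454×0.4873595 + 0.01417249×0.33582025 = 0.143421
  M+8: 0.13317454×0.17682025 + 0.01417249×0.4873595 = 0.030455
  M+10: 0.01417249×0.17682025 = 0.002506
Scale to base peak (0.352336) = 100: 41.51 : 100.00 : 92.25 : 40.71 : 8.64 : 0.71

41.51 : 100.00 : 92.25 : 40.71 : 8.64 : 0.71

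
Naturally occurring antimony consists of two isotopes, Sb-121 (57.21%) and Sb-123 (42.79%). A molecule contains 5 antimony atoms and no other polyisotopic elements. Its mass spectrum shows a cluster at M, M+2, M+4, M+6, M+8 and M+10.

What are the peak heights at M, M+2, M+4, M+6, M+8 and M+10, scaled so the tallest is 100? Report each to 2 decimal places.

Each Sb atom is independently Sb-121 (p = 0.5721) or Sb-123 (q = 0.4279); the cluster is the binomial expansion (p + q)^5.
P(M) = 0.5721^5 = 0.061286
P(M+2) = 5 × 0.5721^4 × 0.4279^1 = 0.229192
P(M+4) = 10 × 0.5721^3 × 0.4279^2 = 0.342847
P(M+6) = 10 × 0.5721^2 × 0.4279^3 = 0.256431
P(M+8) = 5 × 0.5721^1 × 0.4279^4 = 0.095898
P(M+10) = 0.4279^5 = 0.014345
The M+4 peak is largest (0.342847); scaling to 100 gives 17.88 : 66.85 : 100.00 : 74.79 : 27.97 : 4.18.

17.88 : 66.85 : 100.00 : 74.79 : 27.97 : 4.18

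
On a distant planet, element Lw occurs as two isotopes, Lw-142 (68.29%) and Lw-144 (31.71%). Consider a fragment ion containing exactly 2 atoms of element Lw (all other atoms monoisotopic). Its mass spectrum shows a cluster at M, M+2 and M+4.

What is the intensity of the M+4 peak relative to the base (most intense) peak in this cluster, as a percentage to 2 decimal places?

(0.6829 + 0.3171)^2 gives M 0.4664, M+2 0.4331, M+4 0.1006; the largest is M.
P(M) = C(2,0) × 0.6829^2 × 0.3171^0 = 1 × 0.46635241 × 1.0000 = 0.466352 (base)
P(M+4) = C(2,2) × 0.6829^0 × 0.3171^2 = 1 × 1.0000 × 0.10055241 = 0.100552
Relative intensity = 0.100552 / 0.466352 × 100 = 21.56

21.56%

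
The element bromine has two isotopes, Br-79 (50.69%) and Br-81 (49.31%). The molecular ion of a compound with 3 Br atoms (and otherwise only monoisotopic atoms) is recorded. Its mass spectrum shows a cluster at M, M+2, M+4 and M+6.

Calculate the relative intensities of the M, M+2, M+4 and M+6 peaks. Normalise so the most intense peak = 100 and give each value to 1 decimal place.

34.3 : 100.0 : 97.3 : 31.5

Expanding (0.5069 + 0.4931)^3:
P(M) = 0.5069^3 = 0.130247
P(M+2) = 3 × 0.5069^2 × 0.4931^1 = 0.380103
P(M+4) = 3 × 0.5069^1 × 0.4931^2 = 0.369755
P(M+6) = 0.4931^3 = 0.119896
The M+2 peak is largest (0.380103); scaling to 100 gives 34.3 : 100.0 : 97.3 : 31.5.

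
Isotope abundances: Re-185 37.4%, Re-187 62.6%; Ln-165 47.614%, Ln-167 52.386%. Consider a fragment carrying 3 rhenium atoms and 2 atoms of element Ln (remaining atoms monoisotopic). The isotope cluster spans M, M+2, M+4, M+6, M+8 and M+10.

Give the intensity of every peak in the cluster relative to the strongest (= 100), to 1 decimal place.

3.4 : 24.7 : 70.6 : 100.0 : 70.0 : 19.4

Rhenium pattern (n=3): 0.05231362 : 0.26268713 : 0.43968487 : 0.24531438
Element Ln pattern (n=2): 0.2267093 : 0.4988614 : 0.2744293
Convolve the two distributions (both contribute in 2-u steps):
  M: 0.05231362×0.2267093 = 0.011860
  M+2: 0.05231362×0.4988614 + 0.26268713×0.2267093 = 0.085651
  M+4: 0.05231362×0.2744293 + 0.26268713×0.4988614 + 0.43968487×0.2267093 = 0.245082
  M+6: 0.26268713×0.2744293 + 0.43968487×0.4988614 + 0.24531438×0.2267093 = 0.347046
  M+8: 0.43968487×0.2744293 + 0.24531438×0.4988614 = 0.243040
  M+10: 0.24531438×0.2744293 = 0.067321
Scale to base peak (0.347046) = 100: 3.4 : 24.7 : 70.6 : 100.0 : 70.0 : 19.4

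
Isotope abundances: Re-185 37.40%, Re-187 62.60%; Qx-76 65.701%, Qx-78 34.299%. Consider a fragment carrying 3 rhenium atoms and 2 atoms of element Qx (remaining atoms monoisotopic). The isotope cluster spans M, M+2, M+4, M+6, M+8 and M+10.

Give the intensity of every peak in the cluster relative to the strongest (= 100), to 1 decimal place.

Rhenium pattern (n=3): 0.05231362 : 0.26268713 : 0.43968487 : 0.24531438
Element Qx pattern (n=2): 0.43166214 : 0.45069572 : 0.11764214
Convolve the two distributions (both contribute in 2-u steps):
  M: 0.05231362×0.43166214 = 0.022582
  M+2: 0.05231362×0.45069572 + 0.26268713×0.43166214 = 0.136970
  M+4: 0.05231362×0.11764214 + 0.26268713×0.45069572 + 0.43968487×0.43166214 = 0.314342
  M+6: 0.26268713×0.11764214 + 0.43968487×0.45069572 + 0.24531438×0.43166214 = 0.334960
  M+8: 0.43968487×0.11764214 + 0.24531438×0.45069572 = 0.162288
  M+10: 0.24531438×0.11764214 = 0.028859
Scale to base peak (0.334960) = 100: 6.7 : 40.9 : 93.8 : 100.0 : 48.4 : 8.6

6.7 : 40.9 : 93.8 : 100.0 : 48.4 : 8.6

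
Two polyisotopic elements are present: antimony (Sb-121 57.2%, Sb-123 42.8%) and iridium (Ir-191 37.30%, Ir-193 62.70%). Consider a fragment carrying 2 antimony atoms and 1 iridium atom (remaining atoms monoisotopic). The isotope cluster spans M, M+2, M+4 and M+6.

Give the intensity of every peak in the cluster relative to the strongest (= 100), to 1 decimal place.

31.5 : 100.0 : 96.8 : 29.6

Antimony pattern (n=2): 0.327184 : 0.489632 : 0.183184
Iridium pattern (n=1): 0.3730 : 0.6270
Convolve the two distributions (both contribute in 2-u steps):
  M: 0.327184×0.3730 = 0.122040
  M+2: 0.327184×0.6270 + 0.489632×0.3730 = 0.387777
  M+4: 0.489632×0.6270 + 0.183184×0.3730 = 0.375327
  M+6: 0.183184×0.6270 = 0.114856
Scale to base peak (0.387777) = 100: 31.5 : 100.0 : 96.8 : 29.6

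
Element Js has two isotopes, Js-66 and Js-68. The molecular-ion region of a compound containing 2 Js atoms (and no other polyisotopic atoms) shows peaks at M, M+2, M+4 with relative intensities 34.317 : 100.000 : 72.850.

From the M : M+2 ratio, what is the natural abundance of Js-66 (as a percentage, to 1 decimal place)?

Let p = fractional abundance of Js-66. I(M+2)/I(M) = [C(2,1)·p^1·(1−p)] / p^2 = 2·(1−p)/p = 100.000/34.317 = 2.9140
(1−p)/p = 2.9140/2 = 1.4570  ⇒  p = 1/(1 + 1.4570) = 0.4070
Js-66: 40.7%, Js-68: 59.3%.

40.7%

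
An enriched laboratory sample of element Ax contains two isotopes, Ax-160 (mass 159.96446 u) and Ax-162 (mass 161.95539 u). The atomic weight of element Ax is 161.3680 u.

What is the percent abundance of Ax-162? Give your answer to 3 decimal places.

70.497%

Writing the weighted mean with unknown fraction x of Ax-160:
159.96446·x + 161.95539·(1 − x) = 161.3680
(159.96446 − 161.95539)·x = 161.3680 − 161.95539
x = -0.58739 / -1.99093 = 0.29503 → 29.503% Ax-160, 70.497% Ax-162.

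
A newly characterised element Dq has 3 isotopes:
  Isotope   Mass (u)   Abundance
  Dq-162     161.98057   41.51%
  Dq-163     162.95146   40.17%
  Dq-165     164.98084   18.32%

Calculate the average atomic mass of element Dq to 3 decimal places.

162.920 u

Weight each isotope mass by its fractional abundance: 0.4151 × 161.98057 + 0.4017 × 162.95146 + 0.1832 × 164.98084
= 67.238135 + 65.457601 + 30.224490 = 162.920226 u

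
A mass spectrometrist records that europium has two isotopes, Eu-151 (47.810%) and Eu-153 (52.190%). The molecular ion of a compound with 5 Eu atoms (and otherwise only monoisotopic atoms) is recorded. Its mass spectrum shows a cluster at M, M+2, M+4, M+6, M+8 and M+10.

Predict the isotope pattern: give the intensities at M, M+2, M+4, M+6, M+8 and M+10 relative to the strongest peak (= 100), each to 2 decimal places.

Expanding (0.47810 + 0.52190)^5:
P(M) = 0.47810^5 = 0.024980
P(M+2) = 5 × 0.47810^4 × 0.52190^1 = 0.136343
P(M+4) = 10 × 0.47810^3 × 0.52190^2 = 0.297667
P(M+6) = 10 × 0.47810^2 × 0.52190^3 = 0.324937
P(M+8) = 5 × 0.47810^1 × 0.52190^4 = 0.177353
P(M+10) = 0.52190^5 = 0.038720
The M+6 peak is largest (0.324937); scaling to 100 gives 7.69 : 41.96 : 91.61 : 100.00 : 54.58 : 11.92.

7.69 : 41.96 : 91.61 : 100.00 : 54.58 : 11.92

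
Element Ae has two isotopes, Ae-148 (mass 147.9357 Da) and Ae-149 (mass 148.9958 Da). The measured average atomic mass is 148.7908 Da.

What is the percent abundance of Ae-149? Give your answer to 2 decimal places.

Let x be the fractional abundance of Ae-148; then Ae-149 has abundance 1 − x.
147.9357·x + 148.9958·(1 − x) = 148.7908
(147.9357 − 148.9958)·x = 148.7908 − 148.9958
x = -0.2050 / -1.0601 = 0.19338 → 19.34% Ae-148, 80.66% Ae-149.

80.66%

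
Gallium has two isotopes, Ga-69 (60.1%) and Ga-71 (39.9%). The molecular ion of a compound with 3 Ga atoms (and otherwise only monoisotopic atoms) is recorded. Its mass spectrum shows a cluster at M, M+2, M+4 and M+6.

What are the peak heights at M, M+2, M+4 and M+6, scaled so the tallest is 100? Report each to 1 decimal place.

The 3 Ga atoms are independent, so intensities follow the terms of (0.601 + 0.399)^3.
P(M) = 0.601^3 = 0.217082
P(M+2) = 3 × 0.601^2 × 0.399^1 = 0.432358
P(M+4) = 3 × 0.601^1 × 0.399^2 = 0.287039
P(M+6) = 0.399^3 = 0.063521
The M+2 peak is largest (0.432358); scaling to 100 gives 50.2 : 100.0 : 66.4 : 14.7.

50.2 : 100.0 : 66.4 : 14.7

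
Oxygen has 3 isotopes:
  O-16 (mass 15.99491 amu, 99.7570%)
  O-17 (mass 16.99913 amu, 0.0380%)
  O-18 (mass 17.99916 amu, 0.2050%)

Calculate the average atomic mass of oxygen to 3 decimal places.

Weight each isotope mass by its fractional abundance: 0.997570 × 15.99491 + 0.000380 × 16.99913 + 0.002050 × 17.99916
= 15.956042 + 0.006460 + 0.036898 = 15.999400 amu

15.999 amu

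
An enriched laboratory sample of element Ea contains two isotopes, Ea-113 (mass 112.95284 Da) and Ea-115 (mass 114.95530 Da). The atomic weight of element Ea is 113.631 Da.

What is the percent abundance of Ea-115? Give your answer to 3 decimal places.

Writing the weighted mean with unknown fraction x of Ea-113:
112.95284·x + 114.95530·(1 − x) = 113.631
(112.95284 − 114.95530)·x = 113.631 − 114.95530
x = -1.32430 / -2.00246 = 0.66134 → 66.134% Ea-113, 33.866% Ea-115.

33.866%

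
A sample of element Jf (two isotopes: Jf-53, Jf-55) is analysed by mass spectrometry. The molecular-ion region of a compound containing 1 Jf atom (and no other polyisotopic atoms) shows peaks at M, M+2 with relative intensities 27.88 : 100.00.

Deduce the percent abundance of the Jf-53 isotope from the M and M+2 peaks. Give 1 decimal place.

Write p for the Jf-53 fraction. I(M+2)/I(M) = [C(1,1)·p^0·(1−p)] / p^1 = 1·(1−p)/p = 100.00/27.88 = 3.5868
(1−p)/p = 3.5868/1 = 3.5868  ⇒  p = 1/(1 + 3.5868) = 0.2180
Jf-53: 21.8%, Jf-55: 78.2%.

21.8%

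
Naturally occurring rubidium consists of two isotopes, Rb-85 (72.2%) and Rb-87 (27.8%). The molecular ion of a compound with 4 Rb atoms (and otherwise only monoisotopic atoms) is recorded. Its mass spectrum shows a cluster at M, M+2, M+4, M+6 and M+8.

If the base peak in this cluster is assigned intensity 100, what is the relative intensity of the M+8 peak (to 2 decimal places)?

Binomial terms of (0.722 + 0.278)^4: M 0.2717, M+2 0.4185, M+4 0.2417, M+6 0.0620, M+8 0.0060 → M+2 is the base peak.
P(M+2) = C(4,1) × 0.722^3 × 0.278^1 = 4 × 0.37636705 × 0.2780 = 0.418520 (base)
P(M+8) = C(4,4) × 0.722^0 × 0.278^4 = 1 × 1.0000 × 0.00597282 = 0.005973
Relative intensity = 0.005973 / 0.418520 × 100 = 1.43

1.43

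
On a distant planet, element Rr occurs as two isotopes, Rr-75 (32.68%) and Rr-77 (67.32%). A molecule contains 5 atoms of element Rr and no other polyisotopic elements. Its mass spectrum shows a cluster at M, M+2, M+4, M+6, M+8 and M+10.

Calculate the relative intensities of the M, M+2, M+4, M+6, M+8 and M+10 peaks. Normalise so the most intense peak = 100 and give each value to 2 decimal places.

1.11 : 11.44 : 47.13 : 97.09 : 100.00 : 41.20

Expanding (0.3268 + 0.6732)^5:
P(M) = 0.3268^5 = 0.003727
P(M+2) = 5 × 0.3268^4 × 0.6732^1 = 0.038392
P(M+4) = 10 × 0.3268^3 × 0.6732^2 = 0.158174
P(M+6) = 10 × 0.3268^2 × 0.6732^3 = 0.325834
P(M+8) = 5 × 0.3268^1 × 0.6732^4 = 0.335605
P(M+10) = 0.6732^5 = 0.138268
The M+8 peak is largest (0.335605); scaling to 100 gives 1.11 : 11.44 : 47.13 : 97.09 : 100.00 : 41.20.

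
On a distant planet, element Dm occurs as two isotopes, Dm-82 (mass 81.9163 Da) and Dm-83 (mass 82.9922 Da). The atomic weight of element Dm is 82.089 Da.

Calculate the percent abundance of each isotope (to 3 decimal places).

Dm-82: 83.948%, Dm-83: 16.052%

Let x be the fractional abundance of Dm-82; then Dm-83 has abundance 1 − x.
81.9163·x + 82.9922·(1 − x) = 82.089
(81.9163 − 82.9922)·x = 82.089 − 82.9922
x = -0.9032 / -1.0759 = 0.83948 → 83.948% Dm-82, 16.052% Dm-83.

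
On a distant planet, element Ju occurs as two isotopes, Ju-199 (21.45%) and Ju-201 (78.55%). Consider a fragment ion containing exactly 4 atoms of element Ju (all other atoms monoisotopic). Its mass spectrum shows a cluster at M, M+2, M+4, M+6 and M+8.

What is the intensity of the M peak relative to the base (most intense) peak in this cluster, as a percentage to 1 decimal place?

(0.2145 + 0.7855)^4 gives M 0.0021, M+2 0.0310, M+4 0.1703, M+6 0.4158, M+8 0.3807; the largest is M+6.
P(M+6) = C(4,3) × 0.2145^1 × 0.7855^3 = 4 × 0.2145 × 0.48466155 = 0.415840 (base)
P(M) = C(4,0) × 0.2145^4 × 0.7855^0 = 1 × 0.00211694 × 1.0000 = 0.002117
Relative intensity = 0.002117 / 0.415840 × 100 = 0.5

0.5%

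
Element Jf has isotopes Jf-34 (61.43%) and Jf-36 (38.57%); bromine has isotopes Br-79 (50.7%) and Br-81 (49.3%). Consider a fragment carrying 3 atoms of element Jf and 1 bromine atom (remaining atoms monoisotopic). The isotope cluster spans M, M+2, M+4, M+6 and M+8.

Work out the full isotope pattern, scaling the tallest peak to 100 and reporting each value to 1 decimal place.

33.2 : 94.7 : 100.0 : 46.4 : 8.0

Element Jf pattern (n=3): 0.23181501 : 0.43664845 : 0.27415808 : 0.05737846
Bromine pattern (n=1): 0.5070 : 0.4930
Convolve the two distributions (both contribute in 2-u steps):
  M: 0.23181501×0.5070 = 0.117530
  M+2: 0.23181501×0.4930 + 0.43664845×0.5070 = 0.335666
  M+4: 0.43664845×0.4930 + 0.27415808×0.5070 = 0.354266
  M+6: 0.27415808×0.4930 + 0.05737846×0.5070 = 0.164251
  M+8: 0.05737846×0.4930 = 0.028288
Scale to base peak (0.354266) = 100: 33.2 : 94.7 : 100.0 : 46.4 : 8.0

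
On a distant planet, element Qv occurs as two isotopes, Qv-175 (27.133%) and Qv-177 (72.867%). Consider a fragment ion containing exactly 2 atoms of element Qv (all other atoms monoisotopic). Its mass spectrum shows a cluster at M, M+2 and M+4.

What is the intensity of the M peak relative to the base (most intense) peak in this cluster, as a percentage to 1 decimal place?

13.9%

Binomial terms of (0.27133 + 0.72867)^2: M 0.0736, M+2 0.3954, M+4 0.5310 → M+4 is the base peak.
P(M+4) = C(2,2) × 0.27133^0 × 0.72867^2 = 1 × 1.0000 × 0.53095997 = 0.530960 (base)
P(M) = C(2,0) × 0.27133^2 × 0.72867^0 = 1 × 0.07361997 × 1.0000 = 0.073620
Relative intensity = 0.073620 / 0.530960 × 100 = 13.9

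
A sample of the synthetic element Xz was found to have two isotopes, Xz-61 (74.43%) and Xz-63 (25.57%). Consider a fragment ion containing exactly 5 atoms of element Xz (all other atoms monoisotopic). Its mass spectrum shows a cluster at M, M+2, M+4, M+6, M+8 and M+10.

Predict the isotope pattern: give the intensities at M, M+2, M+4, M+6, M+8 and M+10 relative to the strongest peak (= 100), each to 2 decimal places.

Each Xz atom is independently Xz-61 (p = 0.7443) or Xz-63 (q = 0.2557); the cluster is the binomial expansion (p + q)^5.
P(M) = 0.7443^5 = 0.228423
P(M+2) = 5 × 0.7443^4 × 0.2557^1 = 0.392367
P(M+4) = 10 × 0.7443^3 × 0.2557^2 = 0.269591
P(M+6) = 10 × 0.7443^2 × 0.2557^3 = 0.092616
P(M+8) = 5 × 0.7443^1 × 0.2557^4 = 0.015909
P(M+10) = 0.2557^5 = 0.001093
The M+2 peak is largest (0.392367); scaling to 100 gives 58.22 : 100.00 : 68.71 : 23.60 : 4.05 : 0.28.

58.22 : 100.00 : 68.71 : 23.60 : 4.05 : 0.28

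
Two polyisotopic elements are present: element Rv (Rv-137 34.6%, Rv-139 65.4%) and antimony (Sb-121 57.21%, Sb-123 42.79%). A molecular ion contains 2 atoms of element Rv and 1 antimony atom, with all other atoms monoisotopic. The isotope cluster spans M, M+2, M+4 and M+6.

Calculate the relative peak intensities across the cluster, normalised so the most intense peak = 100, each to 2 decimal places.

Element Rv pattern (n=2): 0.119716 : 0.452568 : 0.427716
Antimony pattern (n=1): 0.5721 : 0.4279
Convolve the two distributions (both contribute in 2-u steps):
  M: 0.119716×0.5721 = 0.068490
  M+2: 0.119716×0.4279 + 0.452568×0.5721 = 0.310141
  M+4: 0.452568×0.4279 + 0.427716×0.5721 = 0.438350
  M+6: 0.427716×0.4279 = 0.183020
Scale to base peak (0.438350) = 100: 15.62 : 70.75 : 100.00 : 41.75

15.62 : 70.75 : 100.00 : 41.75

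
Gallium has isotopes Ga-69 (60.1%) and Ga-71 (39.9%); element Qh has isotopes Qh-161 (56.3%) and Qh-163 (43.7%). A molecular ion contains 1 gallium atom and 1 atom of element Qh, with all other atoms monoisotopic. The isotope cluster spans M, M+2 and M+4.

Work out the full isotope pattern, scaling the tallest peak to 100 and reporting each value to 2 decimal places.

69.44 : 100.00 : 35.78

Gallium pattern (n=1): 0.6010 : 0.3990
Element Qh pattern (n=1): 0.5630 : 0.4370
Convolve the two distributions (both contribute in 2-u steps):
  M: 0.6010×0.5630 = 0.338363
  M+2: 0.6010×0.4370 + 0.3990×0.5630 = 0.487274
  M+4: 0.3990×0.4370 = 0.174363
Scale to base peak (0.487274) = 100: 69.44 : 100.00 : 35.78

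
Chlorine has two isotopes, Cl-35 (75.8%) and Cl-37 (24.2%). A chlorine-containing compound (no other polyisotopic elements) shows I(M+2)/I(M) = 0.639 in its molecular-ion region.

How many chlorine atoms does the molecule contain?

The M+2/M ratio from n Cl atoms is n · q/p = n · 0.242/0.758.
n = 0.639 × 0.758/0.242 = 2.00 ≈ 2

2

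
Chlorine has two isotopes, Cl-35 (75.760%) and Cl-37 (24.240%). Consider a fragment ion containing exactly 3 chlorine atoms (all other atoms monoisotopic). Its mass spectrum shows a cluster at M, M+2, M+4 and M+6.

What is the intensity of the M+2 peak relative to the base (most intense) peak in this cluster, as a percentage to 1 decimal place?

96.0%

(0.75760 + 0.24240)^3 gives M 0.4348, M+2 0.4174, M+4 0.1335, M+6 0.0142; the largest is M.
P(M) = C(3,0) × 0.75760^3 × 0.24240^0 = 1 × 0.4348304 × 1.0000 = 0.434830 (base)
P(M+2) = C(3,1) × 0.75760^2 × 0.24240^1 = 3 × 0.57395776 × 0.2424 = 0.417382
Relative intensity = 0.417382 / 0.434830 × 100 = 96.0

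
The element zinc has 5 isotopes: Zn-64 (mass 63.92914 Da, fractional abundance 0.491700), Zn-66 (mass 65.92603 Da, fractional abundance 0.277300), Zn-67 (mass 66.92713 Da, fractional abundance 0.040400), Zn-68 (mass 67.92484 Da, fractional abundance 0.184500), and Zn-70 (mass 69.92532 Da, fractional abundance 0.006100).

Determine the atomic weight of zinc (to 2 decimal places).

Average mass = Σ (abundance × isotope mass) = 0.491700 × 63.92914 + 0.277300 × 65.92603 + 0.040400 × 66.92713 + 0.184500 × 67.92484 + 0.006100 × 69.92532
= 31.433958 + 18.281288 + 2.703856 + 12.532133 + 0.426544 = 65.377779 Da

65.38 Da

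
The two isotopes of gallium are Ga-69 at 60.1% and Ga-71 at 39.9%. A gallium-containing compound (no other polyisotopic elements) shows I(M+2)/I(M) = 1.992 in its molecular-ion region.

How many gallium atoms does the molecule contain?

3

The M+2/M ratio from n Ga atoms is n · q/p = n · 0.399/0.601.
n = 1.992 × 0.601/0.399 = 3.00 ≈ 3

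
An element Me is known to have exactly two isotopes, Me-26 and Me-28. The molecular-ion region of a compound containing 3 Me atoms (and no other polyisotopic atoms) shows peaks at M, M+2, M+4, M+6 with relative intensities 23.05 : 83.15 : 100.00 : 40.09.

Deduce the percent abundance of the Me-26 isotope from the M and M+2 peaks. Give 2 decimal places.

Write p for the Me-26 fraction. I(M+2)/I(M) = [C(3,1)·p^2·(1−p)] / p^3 = 3·(1−p)/p = 83.15/23.05 = 3.6074
(1−p)/p = 3.6074/3 = 1.2025  ⇒  p = 1/(1 + 1.2025) = 0.4540
Me-26: 45.40%, Me-28: 54.60%.

45.40%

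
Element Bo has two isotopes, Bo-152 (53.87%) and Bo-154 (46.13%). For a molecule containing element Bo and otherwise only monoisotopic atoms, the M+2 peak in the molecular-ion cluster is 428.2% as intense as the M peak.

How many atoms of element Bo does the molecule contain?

The M+2/M ratio from n Bo atoms is n · q/p = n · 0.4613/0.5387.
n = 4.282 × 0.5387/0.4613 = 5.00 ≈ 5

5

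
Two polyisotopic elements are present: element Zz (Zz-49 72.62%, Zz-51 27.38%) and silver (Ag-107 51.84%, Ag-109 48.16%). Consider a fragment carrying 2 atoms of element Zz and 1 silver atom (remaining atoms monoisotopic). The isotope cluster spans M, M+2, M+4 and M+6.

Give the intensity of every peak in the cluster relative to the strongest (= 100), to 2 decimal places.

Element Zz pattern (n=2): 0.52736644 : 0.39766712 : 0.07496644
Silver pattern (n=1): 0.5184 : 0.4816
Convolve the two distributions (both contribute in 2-u steps):
  M: 0.52736644×0.5184 = 0.273387
  M+2: 0.52736644×0.4816 + 0.39766712×0.5184 = 0.460130
  M+4: 0.39766712×0.4816 + 0.07496644×0.5184 = 0.230379
  M+6: 0.07496644×0.4816 = 0.036104
Scale to base peak (0.460130) = 100: 59.42 : 100.00 : 50.07 : 7.85

59.42 : 100.00 : 50.07 : 7.85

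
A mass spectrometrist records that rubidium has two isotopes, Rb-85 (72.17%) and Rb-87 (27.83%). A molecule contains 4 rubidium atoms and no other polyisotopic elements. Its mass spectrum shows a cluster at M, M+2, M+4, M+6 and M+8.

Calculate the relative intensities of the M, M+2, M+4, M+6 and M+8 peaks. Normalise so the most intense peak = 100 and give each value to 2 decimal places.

64.83 : 100.00 : 57.84 : 14.87 : 1.43

Each Rb atom is independently Rb-85 (p = 0.7217) or Rb-87 (q = 0.2783); the cluster is the binomial expansion (p + q)^4.
P(M) = 0.7217^4 = 0.271286
P(M+2) = 4 × 0.7217^3 × 0.2783^1 = 0.418450
P(M+4) = 6 × 0.7217^2 × 0.2783^2 = 0.242042
P(M+6) = 4 × 0.7217^1 × 0.2783^3 = 0.062224
P(M+8) = 0.2783^4 = 0.005999
The M+2 peak is largest (0.418450); scaling to 100 gives 64.83 : 100.00 : 57.84 : 14.87 : 1.43.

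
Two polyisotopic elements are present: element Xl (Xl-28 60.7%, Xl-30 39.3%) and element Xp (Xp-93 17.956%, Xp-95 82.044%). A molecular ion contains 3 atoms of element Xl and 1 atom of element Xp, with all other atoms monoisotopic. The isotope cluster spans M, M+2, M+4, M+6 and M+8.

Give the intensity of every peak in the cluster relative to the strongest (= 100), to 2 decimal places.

9.87 : 64.26 : 100.00 : 59.39 : 12.24

Element Xl pattern (n=3): 0.22364854 : 0.43440137 : 0.28125163 : 0.06069846
Element Xp pattern (n=1): 0.17956 : 0.82044
Convolve the two distributions (both contribute in 2-u steps):
  M: 0.22364854×0.17956 = 0.040158
  M+2: 0.22364854×0.82044 + 0.43440137×0.17956 = 0.261491
  M+4: 0.43440137×0.82044 + 0.28125163×0.17956 = 0.406902
  M+6: 0.28125163×0.82044 + 0.06069846×0.17956 = 0.241649
  M+8: 0.06069846×0.82044 = 0.049799
Scale to base peak (0.406902) = 100: 9.87 : 64.26 : 100.00 : 59.39 : 12.24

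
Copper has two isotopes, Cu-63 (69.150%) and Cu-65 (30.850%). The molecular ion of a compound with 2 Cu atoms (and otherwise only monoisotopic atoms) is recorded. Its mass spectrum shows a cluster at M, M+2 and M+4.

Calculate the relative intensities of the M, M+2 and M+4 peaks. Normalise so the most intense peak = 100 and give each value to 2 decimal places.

100.00 : 89.23 : 19.90

Expanding (0.69150 + 0.30850)^2:
P(M) = 0.69150^2 = 0.478172
P(M+2) = 2 × 0.69150^1 × 0.30850^1 = 0.426656
P(M+4) = 0.30850^2 = 0.095172
The M peak is largest (0.478172); scaling to 100 gives 100.00 : 89.23 : 19.90.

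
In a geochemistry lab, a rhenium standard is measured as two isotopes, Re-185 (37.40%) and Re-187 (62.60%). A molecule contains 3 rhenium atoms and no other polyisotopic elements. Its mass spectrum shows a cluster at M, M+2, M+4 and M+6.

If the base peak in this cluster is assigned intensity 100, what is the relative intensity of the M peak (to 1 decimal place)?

11.9

(0.3740 + 0.6260)^3 gives M 0.0523, M+2 0.2627, M+4 0.4397, M+6 0.2453; the largest is M+4.
P(M+4) = C(3,2) × 0.3740^1 × 0.6260^2 = 3 × 0.3740 × 0.391876 = 0.439685 (base)
P(M) = C(3,0) × 0.3740^3 × 0.6260^0 = 1 × 0.05231362 × 1.0000 = 0.052314
Relative intensity = 0.052314 / 0.439685 × 100 = 11.9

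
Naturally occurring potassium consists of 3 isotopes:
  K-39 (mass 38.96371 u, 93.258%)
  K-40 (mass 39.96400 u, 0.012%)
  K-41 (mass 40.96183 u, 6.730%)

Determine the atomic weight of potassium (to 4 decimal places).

Ar = Σ fᵢ·mᵢ = 0.93258 × 38.96371 + 0.00012 × 39.96400 + 0.06730 × 40.96183
= 36.336777 + 0.004796 + 2.756731 = 39.098304 u

39.0983 u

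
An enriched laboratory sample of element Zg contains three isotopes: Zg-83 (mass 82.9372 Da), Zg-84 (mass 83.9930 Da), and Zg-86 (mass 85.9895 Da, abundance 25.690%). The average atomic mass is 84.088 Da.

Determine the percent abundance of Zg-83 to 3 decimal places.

39.581%

The remaining 74.310% is split between Zg-83 (fraction x) and Zg-84 (fraction 0.74310 − x).
Substituting: 82.9372x + 83.9930(0.74310 − x) = 61.99729745
(82.9372 − 83.9930)x = -0.41790085  ⇒  x = 0.39581, y = 0.34729
Zg-83: 39.581%, Zg-84: 34.729%.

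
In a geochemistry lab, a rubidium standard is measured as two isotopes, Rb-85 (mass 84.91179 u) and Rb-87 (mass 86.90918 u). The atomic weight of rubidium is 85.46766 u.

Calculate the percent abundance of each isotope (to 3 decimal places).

Rb-85: 72.170%, Rb-87: 27.830%

Writing the weighted mean with unknown fraction x of Rb-85:
84.91179·x + 86.90918·(1 − x) = 85.46766
(84.91179 − 86.90918)·x = 85.46766 − 86.90918
x = -1.44152 / -1.99739 = 0.72170 → 72.170% Rb-85, 27.830% Rb-87.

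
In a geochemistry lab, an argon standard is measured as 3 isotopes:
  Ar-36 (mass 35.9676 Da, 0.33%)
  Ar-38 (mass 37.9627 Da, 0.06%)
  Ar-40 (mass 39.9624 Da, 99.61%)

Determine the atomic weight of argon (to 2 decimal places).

Average mass = Σ (abundance × isotope mass) = 0.0033 × 35.9676 + 0.0006 × 37.9627 + 0.9961 × 39.9624
= 0.11869 + 0.02278 + 39.80655 = 39.94802 Da

39.95 Da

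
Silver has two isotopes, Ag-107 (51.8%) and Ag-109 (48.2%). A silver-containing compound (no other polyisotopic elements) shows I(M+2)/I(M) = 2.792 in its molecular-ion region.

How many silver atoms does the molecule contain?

For n independent Ag atoms, I(M+2)/I(M) = n · (abundance Ag-109) / (abundance Ag-107) = n · 0.482/0.518.
n = 2.792 × 0.518/0.482 = 3.00 ≈ 3

3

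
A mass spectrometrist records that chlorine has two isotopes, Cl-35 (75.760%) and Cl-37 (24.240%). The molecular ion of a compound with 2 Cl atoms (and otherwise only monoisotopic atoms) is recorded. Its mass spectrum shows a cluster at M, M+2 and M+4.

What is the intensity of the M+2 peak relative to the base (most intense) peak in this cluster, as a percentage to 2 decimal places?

(0.75760 + 0.24240)^2 gives M 0.5740, M+2 0.3673, M+4 0.0588; the largest is M.
P(M) = C(2,0) × 0.75760^2 × 0.24240^0 = 1 × 0.57395776 × 1.0000 = 0.573958 (base)
P(M+2) = C(2,1) × 0.75760^1 × 0.24240^1 = 2 × 0.7576 × 0.2424 = 0.367284
Relative intensity = 0.367284 / 0.573958 × 100 = 63.99

63.99%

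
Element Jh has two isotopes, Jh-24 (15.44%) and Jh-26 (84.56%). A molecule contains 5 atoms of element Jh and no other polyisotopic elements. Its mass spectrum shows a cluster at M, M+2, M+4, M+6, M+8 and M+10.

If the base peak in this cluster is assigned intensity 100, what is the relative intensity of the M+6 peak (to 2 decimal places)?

Term probabilities: M 0.0001, M+2 0.0024, M+4 0.0263, M+6 0.1441, M+8 0.3947, M+10 0.4323. Base peak = M+10.
P(M+10) = C(5,5) × 0.1544^0 × 0.8456^5 = 1 × 1.0000 × 0.43233946 = 0.432339 (base)
P(M+6) = C(5,3) × 0.1544^2 × 0.8456^3 = 10 × 0.02383936 × 0.60463728 = 0.144142
Relative intensity = 0.144142 / 0.432339 × 100 = 33.34

33.34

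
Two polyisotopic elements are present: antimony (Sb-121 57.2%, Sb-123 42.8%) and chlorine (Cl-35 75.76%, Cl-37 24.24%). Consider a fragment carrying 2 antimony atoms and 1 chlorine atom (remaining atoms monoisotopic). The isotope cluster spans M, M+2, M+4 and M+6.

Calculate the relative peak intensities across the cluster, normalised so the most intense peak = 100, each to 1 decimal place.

55.1 : 100.0 : 57.2 : 9.9

Antimony pattern (n=2): 0.327184 : 0.489632 : 0.183184
Chlorine pattern (n=1): 0.7576 : 0.2424
Convolve the two distributions (both contribute in 2-u steps):
  M: 0.327184×0.7576 = 0.247875
  M+2: 0.327184×0.2424 + 0.489632×0.7576 = 0.450255
  M+4: 0.489632×0.2424 + 0.183184×0.7576 = 0.257467
  M+6: 0.183184×0.2424 = 0.044404
Scale to base peak (0.450255) = 100: 55.1 : 100.0 : 57.2 : 9.9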